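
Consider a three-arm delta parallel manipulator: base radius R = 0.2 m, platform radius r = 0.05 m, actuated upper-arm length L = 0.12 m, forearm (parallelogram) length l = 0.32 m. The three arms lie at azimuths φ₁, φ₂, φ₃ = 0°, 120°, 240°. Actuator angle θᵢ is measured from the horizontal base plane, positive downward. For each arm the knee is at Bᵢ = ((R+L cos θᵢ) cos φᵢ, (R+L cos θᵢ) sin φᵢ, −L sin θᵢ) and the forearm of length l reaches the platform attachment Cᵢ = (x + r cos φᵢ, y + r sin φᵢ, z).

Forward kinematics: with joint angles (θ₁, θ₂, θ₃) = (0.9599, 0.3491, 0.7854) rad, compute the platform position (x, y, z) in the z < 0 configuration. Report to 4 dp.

(-0.0408, 0.0370, -0.2817)

O1 = (0.2188·cos0.0°, 0.2188·sin0.0°, -0.0983) = (0.2188, 0.0000, -0.0983)
arm 2 at φ=120.0°: e+L cos θ2 = 0.2628;  O2 = (-0.1314, 0.2276, -0.0410)
O3 = (0.2349·cos240.0°, 0.2349·sin240.0°, -0.0849) = (-0.1174, -0.2034, -0.0849)
eliminate P² terms by subtracting sphere 1 from 2 and 3
[-0.7004 0.4551 0.1145]·P = 0.0132;  [-0.6725 -0.4068 0.0269]·P = 0.0048
det = 0.5910;  x = -0.0128+0.0995z,  y = 0.0093+-0.0984z
sphere 1 gives Az²+Bz+C=0 with A=1.0196, B=0.1487, C=-0.0390;  B²−4AC=0.1812;  roots -0.2817, 0.1358;  negative root z = -0.2817
x = -0.0408, y = 0.0370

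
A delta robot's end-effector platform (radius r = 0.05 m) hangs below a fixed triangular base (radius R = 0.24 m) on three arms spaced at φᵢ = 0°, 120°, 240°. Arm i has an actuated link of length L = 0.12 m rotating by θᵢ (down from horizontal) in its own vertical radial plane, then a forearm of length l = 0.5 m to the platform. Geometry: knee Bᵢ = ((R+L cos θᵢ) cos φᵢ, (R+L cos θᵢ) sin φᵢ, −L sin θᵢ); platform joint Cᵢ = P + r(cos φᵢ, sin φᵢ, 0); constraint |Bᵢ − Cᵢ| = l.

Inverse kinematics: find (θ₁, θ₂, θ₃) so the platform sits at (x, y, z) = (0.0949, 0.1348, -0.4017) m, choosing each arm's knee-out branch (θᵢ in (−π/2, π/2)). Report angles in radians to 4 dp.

θ₁ = -0.2621, θ₂ = -0.0876, θ₃ = 1.1343

rotate P by −φ1: (0.0949, 0.1348, -0.4017)
  A=0.0951, B=-0.4017, C=(l²−L²−A²−y'²−z²)/(2L)=0.1959
  γ=atan2(-0.4017,0.0951)=-1.3383;  ψ=arccos(0.4746)=1.0763;  θ1=γ+ψ≈-0.2621
arm 2 (φ=120.0°): x'=0.0693, y'=-0.1496
  e−x'=0.1207;  (l²−L²−(e−x')²−y'²−z²)/2L = 0.1554
  γ=atan2(-0.4017,0.1207)=-1.2789;  ψ=arccos(0.3704)=1.1913;  θ2=γ+ψ≈-0.0876
rotate P by −φ3: (-0.1642, 0.0148, -0.4017)
  e−x'=0.3542;  (l²−L²−(e−x')²−y'²−z²)/2L = -0.2143
  γ=atan2(-0.4017,0.3542)=-0.8482;  ψ=arccos(-0.4002)=1.9825;  θ3=γ+ψ≈1.1343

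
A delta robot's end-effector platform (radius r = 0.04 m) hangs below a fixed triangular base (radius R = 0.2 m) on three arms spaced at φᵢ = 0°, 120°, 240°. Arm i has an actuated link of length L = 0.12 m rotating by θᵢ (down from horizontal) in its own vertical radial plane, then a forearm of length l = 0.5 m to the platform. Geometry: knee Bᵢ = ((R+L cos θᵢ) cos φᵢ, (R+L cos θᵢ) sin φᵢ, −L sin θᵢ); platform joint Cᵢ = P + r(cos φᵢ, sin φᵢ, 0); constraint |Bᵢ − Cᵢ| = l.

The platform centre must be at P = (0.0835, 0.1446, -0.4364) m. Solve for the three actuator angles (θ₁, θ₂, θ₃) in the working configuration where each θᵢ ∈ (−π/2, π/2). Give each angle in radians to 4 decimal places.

φ1=0.0° → target in arm frame (0.0835, 0.1446)
  A=0.0765, B=-0.4364, C=(l²−L²−A²−y'²−z²)/(2L)=0.0766
  γ=atan2(-0.4364,0.0765)=-1.3973;  ψ=arccos(0.1730)=1.3969;  θ1=γ+ψ≈-0.0003
rotate P by −φ2: (0.0835, -0.1446, -0.4364)
  A=0.0765, B=-0.4364, C=(l²−L²−A²−y'²−z²)/(2L)=0.0766
  √(A²+B²)=0.4431;  θ2 = -1.3972+1.3970 ≈ -0.0002
φ3=240.0° → target in arm frame (-0.1670, 0.0000)
  e−x'=0.3270;  (l²−L²−(e−x')²−y'²−z²)/2L = -0.2573
  θ3 = atan2(B,A) + arccos(C/0.5453) = 1.1345

θ₁ = -0.0003, θ₂ = -0.0002, θ₃ = 1.1345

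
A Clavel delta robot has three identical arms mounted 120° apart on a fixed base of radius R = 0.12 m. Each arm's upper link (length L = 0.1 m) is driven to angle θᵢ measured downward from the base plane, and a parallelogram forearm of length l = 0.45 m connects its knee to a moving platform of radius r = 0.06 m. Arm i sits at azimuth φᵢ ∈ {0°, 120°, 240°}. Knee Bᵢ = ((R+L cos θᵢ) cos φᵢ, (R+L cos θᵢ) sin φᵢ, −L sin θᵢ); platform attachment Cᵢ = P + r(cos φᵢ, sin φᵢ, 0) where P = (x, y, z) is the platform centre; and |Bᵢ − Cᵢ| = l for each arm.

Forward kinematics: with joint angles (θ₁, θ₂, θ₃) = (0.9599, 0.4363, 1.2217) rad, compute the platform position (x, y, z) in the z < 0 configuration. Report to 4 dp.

(-0.0214, 0.1324, -0.4890)

φ1=0.0°: virtual centre (0.1174, 0.0000, -0.0819), radius l
arm 2 at φ=120.0°: ρ2 = 0.1506;  centre 2 = (-0.0753, 0.1305, -0.0423)
arm 3 at φ=240.0°: ρ3 = 0.0942;  centre 3 = (-0.0471, -0.0816, -0.0940)
|centre ₂|²−|centre ₁|² = 0.0040;  |centre ₃|²−|centre ₁|² = -0.0028
[-0.3854 0.2609 0.0793]·P = 0.0040;  [-0.3289 -0.1632 -0.0241]·P = -0.0028
Cramer: x(z) = 0.0005+0.0447z;  y(z) = 0.0160-0.2379z
sphere 1 gives Az²+Bz+C=0 with A=1.0586, B=0.1457, C=-0.1819;  B²−4AC=0.7914;  roots -0.4890, 0.3513;  negative root z = -0.4890
x = -0.0214, y = 0.1324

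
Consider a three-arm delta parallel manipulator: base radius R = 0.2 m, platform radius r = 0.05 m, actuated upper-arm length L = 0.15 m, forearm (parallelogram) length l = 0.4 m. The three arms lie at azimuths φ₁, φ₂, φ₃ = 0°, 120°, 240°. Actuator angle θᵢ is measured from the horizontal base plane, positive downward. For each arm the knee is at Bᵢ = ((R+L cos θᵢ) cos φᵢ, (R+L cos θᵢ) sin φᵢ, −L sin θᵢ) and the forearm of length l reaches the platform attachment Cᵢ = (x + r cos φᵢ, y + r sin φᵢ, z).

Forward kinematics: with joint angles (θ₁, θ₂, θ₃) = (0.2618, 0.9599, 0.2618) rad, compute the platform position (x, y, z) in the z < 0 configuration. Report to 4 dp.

φ1=0.0°: virtual centre (0.2949, 0.0000, -0.0388), radius l
φ2=120.0°: virtual centre (-0.1180, 0.2044, -0.1229), radius l
centre 3 = (0.2949·cos240.0°, 0.2949·sin240.0°, -0.0388) = (-0.1474, -0.2554, -0.0388)
|centre ₂|²−|centre ₁|² = -0.0177;  |centre ₃|²−|centre ₁|² = 0.0000
plane₁₂: -0.8258x+0.4088y+-0.1681z = -0.0177
det = 0.7835;  x = 0.0115+-0.1096z,  y = -0.0199+0.1898z
into |P−centre ₁|² = l²: 1.0480z² + 0.1322z + -0.0778 = 0;  Δ = 0.3436;  z = -0.3427 or 0.2166 → z<0 root = -0.3427
x = 0.0491, y = -0.0850

(0.0491, -0.0850, -0.3427)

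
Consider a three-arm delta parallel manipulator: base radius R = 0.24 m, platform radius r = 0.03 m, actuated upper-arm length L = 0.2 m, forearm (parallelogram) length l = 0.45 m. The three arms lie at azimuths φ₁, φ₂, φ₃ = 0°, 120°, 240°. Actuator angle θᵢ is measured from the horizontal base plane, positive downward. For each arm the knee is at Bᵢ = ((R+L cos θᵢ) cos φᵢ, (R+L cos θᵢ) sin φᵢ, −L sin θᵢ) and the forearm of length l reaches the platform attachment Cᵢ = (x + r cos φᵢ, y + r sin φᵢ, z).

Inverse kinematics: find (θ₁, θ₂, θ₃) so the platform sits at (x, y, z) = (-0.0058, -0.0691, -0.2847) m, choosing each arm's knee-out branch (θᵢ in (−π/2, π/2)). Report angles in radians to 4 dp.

φ1=0.0° → target in arm frame (-0.0058, -0.0691)
  e−x'=0.2158;  (l²−L²−(e−x')²−y'²−z²)/2L = 0.0753
  √(A²+B²)=0.3572;  θ1 = -0.9222+1.3586 ≈ 0.4364
φ2=120.0° → target in arm frame (-0.0569, 0.0396)
  e−x'=0.2669;  (l²−L²−(e−x')²−y'²−z²)/2L = 0.0216
  θ2 = atan2(B,A) + arccos(C/0.3903) = 0.6980
arm 3 (φ=240.0°): x'=0.0627, y'=0.0295
  e−x'=0.1473;  (l²−L²−(e−x')²−y'²−z²)/2L = 0.1472
  γ=atan2(-0.2847,0.1473)=-1.0935;  ψ=arccos(0.4593)=1.0936;  θ3=γ+ψ≈0.0001

θ₁ = 0.4364, θ₂ = 0.6980, θ₃ = 0.0001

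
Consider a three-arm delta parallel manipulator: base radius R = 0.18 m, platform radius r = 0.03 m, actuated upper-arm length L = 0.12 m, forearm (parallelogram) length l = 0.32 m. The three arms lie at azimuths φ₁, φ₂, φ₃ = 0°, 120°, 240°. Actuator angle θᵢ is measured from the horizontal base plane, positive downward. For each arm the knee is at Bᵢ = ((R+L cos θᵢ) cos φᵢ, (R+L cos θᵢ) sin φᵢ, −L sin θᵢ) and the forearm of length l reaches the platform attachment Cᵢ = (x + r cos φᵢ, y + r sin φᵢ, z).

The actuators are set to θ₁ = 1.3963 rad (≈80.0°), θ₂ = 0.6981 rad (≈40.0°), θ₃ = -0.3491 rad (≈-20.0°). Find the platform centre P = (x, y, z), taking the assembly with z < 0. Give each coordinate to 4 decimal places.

(-0.1187, -0.0682, -0.2361)

arm 1 at φ=0.0°: ρ1 = 0.1708;  O1 = (0.1708, 0.0000, -0.1182)
O2 = (0.2419·cos120.0°, 0.2419·sin120.0°, -0.0771) = (-0.1210, 0.2095, -0.0771)
φ3=240.0°: virtual centre (-0.1314, -0.2276, 0.0410), radius l
subtract pairs → two planes through P
plane₁₂: -0.5836x+0.4190y+0.0821z = 0.0213
det = 0.5189;  x = -0.0410+0.3292z,  y = -0.0062+0.2625z
into |P−O₁|² = l²: 1.1773z² + 0.0937z + -0.0435 = 0;  Δ = 0.2138;  z = -0.2361 or 0.1566 → z<0 root = -0.2361
x = -0.1187, y = -0.0682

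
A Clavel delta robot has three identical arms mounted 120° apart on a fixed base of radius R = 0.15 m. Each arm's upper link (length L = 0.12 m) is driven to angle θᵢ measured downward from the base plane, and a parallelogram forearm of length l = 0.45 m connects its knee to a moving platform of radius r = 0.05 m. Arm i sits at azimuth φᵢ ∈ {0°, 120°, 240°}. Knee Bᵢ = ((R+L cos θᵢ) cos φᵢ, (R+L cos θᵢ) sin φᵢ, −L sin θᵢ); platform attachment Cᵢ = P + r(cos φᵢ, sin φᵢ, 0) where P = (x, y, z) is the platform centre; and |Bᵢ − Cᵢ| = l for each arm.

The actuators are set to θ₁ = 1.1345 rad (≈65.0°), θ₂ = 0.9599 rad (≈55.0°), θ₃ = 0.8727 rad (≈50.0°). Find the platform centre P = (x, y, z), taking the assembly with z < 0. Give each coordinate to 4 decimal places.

arm 1 at φ=0.0°: (R−r)+L cos θ1 = 0.1507;  O1 = (0.1507, 0.0000, -0.1088)
φ2=120.0°: virtual centre (-0.0844, 0.1462, -0.0983), radius l
arm 3 at φ=240.0°: (R−r)+L cos θ3 = 0.1771;  O3 = (-0.0886, -0.1534, -0.0919)
eliminate P² terms by subtracting sphere 1 from 2 and 3
[-0.4703 0.2924 0.0209]·P = 0.0036;  [-0.4786 -0.3068 0.0337]·P = 0.0053
Cramer: x(z) = -0.0093+0.0572z;  y(z) = -0.0026+0.0205z
into |P−O₁|² = l²: 1.0037z² + 0.1991z + -0.1650 = 0;  Δ = 0.7023;  z = -0.5166 or 0.3183 → z<0 root = -0.5166
x = -0.0389, y = -0.0132

(-0.0389, -0.0132, -0.5166)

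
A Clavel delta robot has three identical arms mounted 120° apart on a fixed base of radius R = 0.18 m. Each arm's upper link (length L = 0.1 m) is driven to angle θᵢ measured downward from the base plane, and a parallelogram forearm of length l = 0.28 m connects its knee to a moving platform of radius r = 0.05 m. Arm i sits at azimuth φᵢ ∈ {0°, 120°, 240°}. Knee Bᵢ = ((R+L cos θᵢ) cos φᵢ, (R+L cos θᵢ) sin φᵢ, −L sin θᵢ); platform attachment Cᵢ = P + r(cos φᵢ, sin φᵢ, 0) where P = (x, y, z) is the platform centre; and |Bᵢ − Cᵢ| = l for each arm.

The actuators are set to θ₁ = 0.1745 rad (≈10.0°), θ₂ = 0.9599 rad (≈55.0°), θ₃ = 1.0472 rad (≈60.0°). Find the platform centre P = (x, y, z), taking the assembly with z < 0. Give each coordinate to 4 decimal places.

arm 1 at φ=0.0°: e+L cos θ1 = 0.2285;  O1 = (0.2285, 0.0000, -0.0174)
arm 2 at φ=120.0°: e+L cos θ2 = 0.1874;  O2 = (-0.0937, 0.1623, -0.0819)
O3 = (0.1800·cos240.0°, 0.1800·sin240.0°, -0.0866) = (-0.0900, -0.1559, -0.0866)
subtract pairs → two planes through P
linear system: -0.6443x+0.3245y = -0.0107−-0.1291z; -0.6370x+-0.3118y = -0.0126−-0.1385z
det = 0.4076;  x = 0.0182+-0.2090z,  y = 0.0032+-0.0172z
into |P−O₁|² = l²: 1.0440z² + 0.1225z + -0.0339 = 0;  Δ = 0.1565;  z = -0.2481 or 0.1308 → z<0 root = -0.2481
x = 0.0701, y = 0.0075

(0.0701, 0.0075, -0.2481)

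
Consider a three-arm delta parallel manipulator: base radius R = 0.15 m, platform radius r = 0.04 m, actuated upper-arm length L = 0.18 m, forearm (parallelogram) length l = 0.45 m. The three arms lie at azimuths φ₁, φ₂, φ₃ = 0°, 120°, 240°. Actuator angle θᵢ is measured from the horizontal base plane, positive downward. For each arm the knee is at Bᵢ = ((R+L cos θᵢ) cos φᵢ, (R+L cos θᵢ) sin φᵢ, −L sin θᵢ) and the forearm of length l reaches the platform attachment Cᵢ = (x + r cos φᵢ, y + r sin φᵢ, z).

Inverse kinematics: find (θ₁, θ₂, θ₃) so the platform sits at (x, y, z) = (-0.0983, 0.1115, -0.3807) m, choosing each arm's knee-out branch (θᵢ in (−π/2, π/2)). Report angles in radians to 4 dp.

arm 1 (φ=0.0°): x'=-0.0983, y'=0.1115
  e−x'=0.2083;  (l²−L²−(e−x')²−y'²−z²)/2L = -0.0851
  √(A²+B²)=0.4340;  θ1 = -1.0701+1.7683 ≈ 0.6981
φ2=120.0° → target in arm frame (0.1457, 0.0294)
  A cos θ + B sin θ = C:  -0.0357·cos θ + -0.3807·sin θ = 0.0640
  θ2 = atan2(B,A) + arccos(C/0.3824) = -0.2616
φ3=240.0° → target in arm frame (-0.0474, -0.1409)
  e−x'=0.1574;  (l²−L²−(e−x')²−y'²−z²)/2L = -0.0541
  √(A²+B²)=0.4120;  θ3 = -1.1787+1.7024 ≈ 0.5237

θ₁ = 0.6981, θ₂ = -0.2616, θ₃ = 0.5237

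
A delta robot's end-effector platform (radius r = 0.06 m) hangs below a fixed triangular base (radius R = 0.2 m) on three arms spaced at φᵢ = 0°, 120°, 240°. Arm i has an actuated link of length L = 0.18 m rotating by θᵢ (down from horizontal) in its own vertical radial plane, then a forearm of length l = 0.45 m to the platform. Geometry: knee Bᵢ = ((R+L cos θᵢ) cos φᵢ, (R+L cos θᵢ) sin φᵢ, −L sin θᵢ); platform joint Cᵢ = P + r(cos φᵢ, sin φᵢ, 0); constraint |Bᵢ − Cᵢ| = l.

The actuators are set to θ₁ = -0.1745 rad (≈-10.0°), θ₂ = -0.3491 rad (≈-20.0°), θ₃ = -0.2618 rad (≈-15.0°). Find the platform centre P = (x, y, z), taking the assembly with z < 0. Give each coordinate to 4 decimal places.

φ1=0.0°: virtual centre (0.3173, 0.0000, 0.0313), radius l
O2 = (0.3091·cos120.0°, 0.3091·sin120.0°, 0.0616) = (-0.1546, 0.2677, 0.0616)
arm 3 at φ=240.0°: ρ3 = 0.3139;  O3 = (-0.1569, -0.2718, 0.0466)
eliminate P² terms by subtracting sphere 1 from 2 and 3
[-0.9437 0.5355 0.0606]·P = -0.0023;  [-0.9484 -0.5436 0.0307]·P = -0.0010
det = 1.0208;  x = 0.0017+0.0484z,  y = -0.0012+-0.0280z
sphere 1 gives Az²+Bz+C=0 with A=1.0031, B=-0.0930, C=-0.1019;  B²−4AC=0.4177;  roots -0.2758, 0.3685;  negative root z = -0.2758
x = -0.0116, y = 0.0065

(-0.0116, 0.0065, -0.2758)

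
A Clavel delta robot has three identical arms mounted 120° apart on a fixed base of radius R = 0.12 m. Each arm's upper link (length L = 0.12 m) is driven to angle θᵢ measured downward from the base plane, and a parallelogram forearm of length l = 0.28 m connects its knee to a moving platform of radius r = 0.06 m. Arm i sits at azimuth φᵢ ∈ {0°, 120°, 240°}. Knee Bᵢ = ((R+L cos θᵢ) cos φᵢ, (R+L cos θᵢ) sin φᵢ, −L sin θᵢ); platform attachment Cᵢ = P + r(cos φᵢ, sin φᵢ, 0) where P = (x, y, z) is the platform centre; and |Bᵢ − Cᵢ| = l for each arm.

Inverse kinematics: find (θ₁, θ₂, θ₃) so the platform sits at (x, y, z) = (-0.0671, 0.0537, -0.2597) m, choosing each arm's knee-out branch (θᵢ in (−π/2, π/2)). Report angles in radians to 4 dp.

φ1=0.0° → target in arm frame (-0.0671, 0.0537)
  A cos θ + B sin θ = C:  0.1271·cos θ + -0.2597·sin θ = -0.0937
  γ=atan2(-0.2597,0.1271)=-1.1157;  ψ=arccos(-0.3240)=1.9007;  θ1=γ+ψ≈0.7851
φ2=120.0° → target in arm frame (0.0801, 0.0313)
  A cos θ + B sin θ = C:  -0.0201·cos θ + -0.2597·sin θ = -0.0201
  √(A²+B²)=0.2605;  θ2 = -1.6479+1.6480 ≈ 0.0002
arm 3 (φ=240.0°): x'=-0.0130, y'=-0.0850
  e−x'=0.0730;  (l²−L²−(e−x')²−y'²−z²)/2L = -0.0666
  √(A²+B²)=0.2698;  θ3 = -1.2969+1.8203 ≈ 0.5233

θ₁ = 0.7851, θ₂ = 0.0002, θ₃ = 0.5233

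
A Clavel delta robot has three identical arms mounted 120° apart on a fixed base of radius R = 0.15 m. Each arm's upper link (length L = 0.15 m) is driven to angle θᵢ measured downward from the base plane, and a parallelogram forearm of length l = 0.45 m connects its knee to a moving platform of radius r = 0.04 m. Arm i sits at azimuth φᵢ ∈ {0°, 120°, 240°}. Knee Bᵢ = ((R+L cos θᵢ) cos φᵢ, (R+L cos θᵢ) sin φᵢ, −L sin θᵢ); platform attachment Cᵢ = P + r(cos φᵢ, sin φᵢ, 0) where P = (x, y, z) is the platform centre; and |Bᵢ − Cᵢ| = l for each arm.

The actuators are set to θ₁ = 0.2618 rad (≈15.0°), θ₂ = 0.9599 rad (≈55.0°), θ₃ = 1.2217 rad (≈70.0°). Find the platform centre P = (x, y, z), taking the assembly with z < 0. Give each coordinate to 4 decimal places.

φ1=0.0°: virtual centre (0.2549, 0.0000, -0.0388), radius l
arm 2 at φ=120.0°: e+L cos θ2 = 0.1960;  centre 2 = (-0.0980, 0.1698, -0.1229)
arm 3 at φ=240.0°: e+L cos θ3 = 0.1613;  centre 3 = (-0.0807, -0.1397, -0.1410)
subtract pairs → two planes through P
plane₁₂: -0.7058x+0.3396y+-0.1681z = -0.0129
det = 0.4251;  x = 0.0250+-0.2737z,  y = 0.0137+-0.0738z
into |P−centre ₁|² = l²: 1.0803z² + 0.2015z + -0.1479 = 0;  Δ = 0.6799;  z = -0.4749 or 0.2884 → z<0 root = -0.4749
x = 0.1549, y = 0.0488

(0.1549, 0.0488, -0.4749)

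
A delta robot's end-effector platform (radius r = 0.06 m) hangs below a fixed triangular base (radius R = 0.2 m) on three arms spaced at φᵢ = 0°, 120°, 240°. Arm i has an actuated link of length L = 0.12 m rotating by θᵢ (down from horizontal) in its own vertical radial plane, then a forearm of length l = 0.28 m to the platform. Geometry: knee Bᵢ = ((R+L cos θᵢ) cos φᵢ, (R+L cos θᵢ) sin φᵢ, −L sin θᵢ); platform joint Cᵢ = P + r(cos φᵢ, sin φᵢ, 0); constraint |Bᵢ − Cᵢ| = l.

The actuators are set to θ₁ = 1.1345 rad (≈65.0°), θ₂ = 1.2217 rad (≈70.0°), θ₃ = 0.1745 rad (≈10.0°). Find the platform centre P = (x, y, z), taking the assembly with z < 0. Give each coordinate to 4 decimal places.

(-0.0385, -0.0839, -0.2460)

arm 1 at φ=0.0°: ρ1 = 0.1907;  S1 = (0.1907, 0.0000, -0.1088)
arm 2 at φ=120.0°: ρ2 = 0.1810;  S2 = (-0.0905, 0.1568, -0.1128)
S3 = (0.2582·cos240.0°, 0.2582·sin240.0°, -0.0208) = (-0.1291, -0.2236, -0.0208)
eliminate P² terms by subtracting sphere 1 from 2 and 3
linear system: -0.5625x+0.3136y = -0.0027−-0.0080z; -0.6396x+-0.4472y = 0.0189−0.1758z
det = 0.4521;  x = -0.0104+0.1141z,  y = -0.0273+0.2301z
sphere 1 gives Az²+Bz+C=0 with A=1.0660, B=0.1591, C=-0.0254;  B²−4AC=0.1335;  roots -0.2460, 0.0968;  negative root z = -0.2460
x = -0.0385, y = -0.0839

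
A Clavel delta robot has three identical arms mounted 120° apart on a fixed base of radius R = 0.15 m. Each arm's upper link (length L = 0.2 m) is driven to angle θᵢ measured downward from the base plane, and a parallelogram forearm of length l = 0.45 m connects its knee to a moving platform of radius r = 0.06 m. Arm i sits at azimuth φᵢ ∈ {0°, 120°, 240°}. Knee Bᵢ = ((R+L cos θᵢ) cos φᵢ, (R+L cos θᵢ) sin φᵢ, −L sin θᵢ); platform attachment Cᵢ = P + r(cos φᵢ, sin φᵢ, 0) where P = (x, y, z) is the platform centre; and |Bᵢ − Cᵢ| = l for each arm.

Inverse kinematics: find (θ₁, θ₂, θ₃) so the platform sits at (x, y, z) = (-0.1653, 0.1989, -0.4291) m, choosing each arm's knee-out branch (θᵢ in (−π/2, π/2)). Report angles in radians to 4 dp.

φ1=0.0° → target in arm frame (-0.1653, 0.1989)
  A=0.2553, B=-0.4291, C=(l²−L²−A²−y'²−z²)/(2L)=-0.3159
  γ=atan2(-0.4291,0.2553)=-1.0341;  ψ=arccos(-0.6327)=2.2558;  θ1=γ+ψ≈1.2218
φ2=120.0° → target in arm frame (0.2549, 0.0437)
  A=-0.1649, B=-0.4291, C=(l²−L²−A²−y'²−z²)/(2L)=-0.1268
  √(A²+B²)=0.4597;  θ2 = -1.9377+1.8503 ≈ -0.0874
rotate P by −φ3: (-0.0896, -0.2426, -0.4291)
  A=0.1796, B=-0.4291, C=(l²−L²−A²−y'²−z²)/(2L)=-0.2819
  γ=atan2(-0.4291,0.1796)=-1.1744;  ψ=arccos(-0.6059)=2.2217;  θ3=γ+ψ≈1.0473

θ₁ = 1.2218, θ₂ = -0.0874, θ₃ = 1.0473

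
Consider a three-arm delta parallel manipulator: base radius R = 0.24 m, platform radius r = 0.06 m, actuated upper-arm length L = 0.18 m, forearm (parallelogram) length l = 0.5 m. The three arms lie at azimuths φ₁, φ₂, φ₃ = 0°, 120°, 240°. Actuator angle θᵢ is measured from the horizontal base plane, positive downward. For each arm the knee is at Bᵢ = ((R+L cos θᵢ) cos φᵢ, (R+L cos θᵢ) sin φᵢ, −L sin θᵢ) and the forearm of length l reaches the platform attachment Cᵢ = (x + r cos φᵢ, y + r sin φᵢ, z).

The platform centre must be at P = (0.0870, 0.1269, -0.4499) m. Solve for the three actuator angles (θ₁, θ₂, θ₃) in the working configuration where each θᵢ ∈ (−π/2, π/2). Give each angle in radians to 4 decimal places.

arm 1 (φ=0.0°): x'=0.0870, y'=0.1269
  e−x'=0.0930;  (l²−L²−(e−x')²−y'²−z²)/2L = -0.0266
  √(A²+B²)=0.4594;  θ1 = -1.3670+1.6286 ≈ 0.2617
φ2=120.0° → target in arm frame (0.0664, -0.1388)
  e−x'=0.1136;  (l²−L²−(e−x')²−y'²−z²)/2L = -0.0472
  γ=atan2(-0.4499,0.1136)=-1.3235;  ψ=arccos(-0.1016)=1.6726;  θ2=γ+ψ≈0.3492
arm 3 (φ=240.0°): x'=-0.1534, y'=0.0119
  e−x'=0.3334;  (l²−L²−(e−x')²−y'²−z²)/2L = -0.2670
  √(A²+B²)=0.5600;  θ3 = -0.9330+2.0677 ≈ 1.1347

θ₁ = 0.2617, θ₂ = 0.3492, θ₃ = 1.1347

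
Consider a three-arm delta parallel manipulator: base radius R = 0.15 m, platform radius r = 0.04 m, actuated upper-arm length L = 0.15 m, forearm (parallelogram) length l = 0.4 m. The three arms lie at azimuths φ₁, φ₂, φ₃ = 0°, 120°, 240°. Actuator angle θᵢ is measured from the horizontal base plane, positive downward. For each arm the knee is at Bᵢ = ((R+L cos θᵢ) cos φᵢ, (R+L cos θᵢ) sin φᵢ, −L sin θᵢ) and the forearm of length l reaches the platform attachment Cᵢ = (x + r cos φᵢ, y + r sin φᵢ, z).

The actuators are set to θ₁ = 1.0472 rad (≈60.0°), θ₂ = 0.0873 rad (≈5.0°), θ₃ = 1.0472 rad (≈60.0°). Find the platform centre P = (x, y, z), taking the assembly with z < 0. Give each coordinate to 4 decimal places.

(-0.0779, 0.1350, -0.3994)

φ1=0.0°: virtual centre (0.1850, 0.0000, -0.1299), radius l
arm 2 at φ=120.0°: e+L cos θ2 = 0.2594;  S2 = (-0.1297, 0.2247, -0.0131)
S3 = (0.1850·cos240.0°, 0.1850·sin240.0°, -0.1299) = (-0.0925, -0.1602, -0.1299)
eliminate P² terms by subtracting sphere 1 from 2 and 3
linear system: -0.6294x+0.4493y = 0.0164−0.2337z; -0.5550x+-0.3204y = 0.0000−0.0000z
det = 0.4511;  x = -0.0116+0.1660z,  y = 0.0201+-0.2875z
into |P−S₁|² = l²: 1.1102z² + 0.1830z + -0.1041 = 0;  Δ = 0.4956;  z = -0.3994 or 0.2346 → z<0 root = -0.3994
x = -0.0779, y = 0.1350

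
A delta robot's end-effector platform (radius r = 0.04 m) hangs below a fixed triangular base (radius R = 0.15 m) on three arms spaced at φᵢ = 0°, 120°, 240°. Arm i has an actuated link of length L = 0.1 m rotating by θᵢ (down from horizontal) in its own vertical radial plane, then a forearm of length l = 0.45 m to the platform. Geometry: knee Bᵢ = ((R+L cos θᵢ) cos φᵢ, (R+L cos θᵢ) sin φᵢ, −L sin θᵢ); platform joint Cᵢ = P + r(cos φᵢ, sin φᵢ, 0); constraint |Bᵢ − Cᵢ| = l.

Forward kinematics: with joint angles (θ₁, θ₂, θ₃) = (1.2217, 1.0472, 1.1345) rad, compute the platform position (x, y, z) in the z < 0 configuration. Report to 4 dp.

O1 = (0.1442·cos0.0°, 0.1442·sin0.0°, -0.0940) = (0.1442, 0.0000, -0.0940)
arm 2 at φ=120.0°: (R−r)+L cos θ2 = 0.1600;  O2 = (-0.0800, 0.1386, -0.0866)
φ3=240.0°: virtual centre (-0.0761, -0.1319, -0.0906), radius l
subtract pairs → two planes through P
linear system: -0.4484x+0.2771y = 0.0035−0.0147z; -0.4407x+-0.2637y = 0.0018−0.0067z
det = 0.2404;  x = -0.0059+0.0239z,  y = 0.0031+-0.0146z
sphere 1 gives Az²+Bz+C=0 with A=1.0008, B=0.1807, C=-0.1711;  B²−4AC=0.7178;  roots -0.5135, 0.3330;  negative root z = -0.5135
x = -0.0181, y = 0.0105

(-0.0181, 0.0105, -0.5135)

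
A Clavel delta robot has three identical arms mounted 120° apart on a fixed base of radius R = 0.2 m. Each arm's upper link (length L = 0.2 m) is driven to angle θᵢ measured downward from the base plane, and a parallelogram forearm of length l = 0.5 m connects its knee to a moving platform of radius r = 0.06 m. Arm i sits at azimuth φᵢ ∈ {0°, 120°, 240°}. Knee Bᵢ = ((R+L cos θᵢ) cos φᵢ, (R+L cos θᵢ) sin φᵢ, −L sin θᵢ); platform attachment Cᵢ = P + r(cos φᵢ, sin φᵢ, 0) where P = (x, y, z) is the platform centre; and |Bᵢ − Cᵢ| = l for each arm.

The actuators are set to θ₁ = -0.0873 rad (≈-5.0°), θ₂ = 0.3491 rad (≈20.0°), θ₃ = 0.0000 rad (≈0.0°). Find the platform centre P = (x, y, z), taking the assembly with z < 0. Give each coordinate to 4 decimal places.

(0.0408, -0.0484, -0.3808)

φ1=0.0°: virtual centre (0.3392, 0.0000, 0.0174), radius l
φ2=120.0°: virtual centre (-0.1640, 0.2840, -0.0684), radius l
S3 = (0.3400·cos240.0°, 0.3400·sin240.0°, 0.0000) = (-0.1700, -0.2944, 0.0000)
|S₂|²−|S₁|² = -0.0032;  |S₃|²−|S₁|² = 0.0002
linear system: -1.0064x+0.5680y = -0.0032−-0.1717z; -1.0185x+-0.5889y = 0.0002−-0.0349z
Cramer: x(z) = 0.0015-0.1032z;  y(z) = -0.0029+0.1193z
into |P−S₁|² = l²: 1.0249z² + 0.0342z + -0.1356 = 0;  Δ = 0.5571;  z = -0.3808 or 0.3475 → z<0 root = -0.3808
x = 0.0408, y = -0.0484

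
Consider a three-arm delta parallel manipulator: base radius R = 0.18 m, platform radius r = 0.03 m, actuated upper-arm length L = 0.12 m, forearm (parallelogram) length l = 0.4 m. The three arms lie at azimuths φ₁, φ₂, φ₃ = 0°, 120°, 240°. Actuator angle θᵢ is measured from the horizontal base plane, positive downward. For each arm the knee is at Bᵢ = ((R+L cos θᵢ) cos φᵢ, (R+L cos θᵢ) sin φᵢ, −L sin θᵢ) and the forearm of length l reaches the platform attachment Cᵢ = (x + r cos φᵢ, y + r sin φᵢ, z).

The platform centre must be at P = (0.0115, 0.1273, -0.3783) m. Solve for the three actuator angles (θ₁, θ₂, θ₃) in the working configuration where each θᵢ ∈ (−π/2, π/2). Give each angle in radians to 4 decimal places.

φ1=0.0° → target in arm frame (0.0115, 0.1273)
  e−x'=0.1385;  (l²−L²−(e−x')²−y'²−z²)/2L = -0.1371
  γ=atan2(-0.3783,0.1385)=-1.2198;  ψ=arccos(-0.3403)=1.9180;  θ1=γ+ψ≈0.6982
rotate P by −φ2: (0.1045, -0.0736, -0.3783)
  e−x'=0.0455;  (l²−L²−(e−x')²−y'²−z²)/2L = -0.0208
  γ=atan2(-0.3783,0.0455)=-1.4511;  ψ=arccos(-0.0547)=1.6255;  θ2=γ+ψ≈0.1744
arm 3 (φ=240.0°): x'=-0.1160, y'=-0.0537
  e−x'=0.2660;  (l²−L²−(e−x')²−y'²−z²)/2L = -0.2964
  γ=atan2(-0.3783,0.2660)=-0.9580;  ψ=arccos(-0.6410)=2.2666;  θ3=γ+ψ≈1.3087

θ₁ = 0.6982, θ₂ = 0.1744, θ₃ = 1.3087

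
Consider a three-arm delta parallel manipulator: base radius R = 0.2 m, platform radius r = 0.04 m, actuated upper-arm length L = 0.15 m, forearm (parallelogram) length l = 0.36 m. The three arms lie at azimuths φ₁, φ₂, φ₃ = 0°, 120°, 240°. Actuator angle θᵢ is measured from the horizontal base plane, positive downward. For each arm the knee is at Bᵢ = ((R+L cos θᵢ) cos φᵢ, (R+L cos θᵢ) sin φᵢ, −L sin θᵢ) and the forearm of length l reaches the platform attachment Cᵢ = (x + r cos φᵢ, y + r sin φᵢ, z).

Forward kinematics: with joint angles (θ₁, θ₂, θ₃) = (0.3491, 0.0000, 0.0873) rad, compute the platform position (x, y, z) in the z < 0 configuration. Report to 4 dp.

O1 = (0.3010·cos0.0°, 0.3010·sin0.0°, -0.0513) = (0.3010, 0.0000, -0.0513)
φ2=120.0°: virtual centre (-0.1550, 0.2685, 0.0000), radius l
O3 = (0.3094·cos240.0°, 0.3094·sin240.0°, -0.0131) = (-0.1547, -0.2680, -0.0131)
subtract pairs → two planes through P
plane₁₂: -0.9119x+0.5369y+0.1026z = 0.0029
Cramer: x(z) = -0.0031+0.0982z;  y(z) = 0.0002-0.0243z
sphere 1 gives Az²+Bz+C=0 with A=1.0102, B=0.0429, C=-0.0345;  B²−4AC=0.1414;  roots -0.2073, 0.1649;  negative root z = -0.2073
x = -0.0234, y = 0.0052

(-0.0234, 0.0052, -0.2073)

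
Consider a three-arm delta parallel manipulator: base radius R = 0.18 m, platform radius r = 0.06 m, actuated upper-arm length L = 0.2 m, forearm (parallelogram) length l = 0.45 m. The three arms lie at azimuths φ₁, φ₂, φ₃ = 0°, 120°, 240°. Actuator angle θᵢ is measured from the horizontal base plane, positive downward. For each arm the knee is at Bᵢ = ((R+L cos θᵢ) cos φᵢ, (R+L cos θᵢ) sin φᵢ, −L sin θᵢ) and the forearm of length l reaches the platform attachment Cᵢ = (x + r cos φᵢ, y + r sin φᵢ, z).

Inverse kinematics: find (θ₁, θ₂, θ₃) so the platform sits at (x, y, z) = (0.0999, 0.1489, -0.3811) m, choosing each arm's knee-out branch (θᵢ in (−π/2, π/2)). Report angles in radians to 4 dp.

rotate P by −φ1: (0.0999, 0.1489, -0.3811)
  A=0.0201, B=-0.3811, C=(l²−L²−A²−y'²−z²)/(2L)=-0.0133
  √(A²+B²)=0.3816;  θ1 = -1.5181+1.6056 ≈ 0.0875
rotate P by −φ2: (0.0790, -0.1610, -0.3811)
  A cos θ + B sin θ = C:  0.0410·cos θ + -0.3811·sin θ = -0.0258
  θ2 = atan2(B,A) + arccos(C/0.3833) = 0.1746
arm 3 (φ=240.0°): x'=-0.1789, y'=0.0121
  e−x'=0.2989;  (l²−L²−(e−x')²−y'²−z²)/2L = -0.1806
  γ=atan2(-0.3811,0.2989)=-0.9057;  ψ=arccos(-0.3728)=1.9528;  θ3=γ+ψ≈1.0471

θ₁ = 0.0875, θ₂ = 0.1746, θ₃ = 1.0471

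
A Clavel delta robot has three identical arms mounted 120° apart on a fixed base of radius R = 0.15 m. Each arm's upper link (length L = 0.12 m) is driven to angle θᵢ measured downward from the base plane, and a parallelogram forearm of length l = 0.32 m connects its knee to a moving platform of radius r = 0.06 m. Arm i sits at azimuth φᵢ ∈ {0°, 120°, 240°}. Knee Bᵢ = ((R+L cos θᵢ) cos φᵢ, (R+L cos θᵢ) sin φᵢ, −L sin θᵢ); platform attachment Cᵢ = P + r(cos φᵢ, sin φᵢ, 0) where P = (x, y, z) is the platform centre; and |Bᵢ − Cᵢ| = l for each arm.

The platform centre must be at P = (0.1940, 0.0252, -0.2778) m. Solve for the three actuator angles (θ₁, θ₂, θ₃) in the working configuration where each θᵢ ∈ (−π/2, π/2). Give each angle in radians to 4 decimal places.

arm 1 (φ=0.0°): x'=0.1940, y'=0.0252
  A=-0.1040, B=-0.2778, C=(l²−L²−A²−y'²−z²)/(2L)=-0.0026
  θ1 = atan2(B,A) + arccos(C/0.2966) = -0.3495
rotate P by −φ2: (-0.0752, -0.1806, -0.2778)
  A=0.1652, B=-0.2778, C=(l²−L²−A²−y'²−z²)/(2L)=-0.2045
  γ=atan2(-0.2778,0.1652)=-1.0344;  ψ=arccos(-0.6327)=2.2558;  θ2=γ+ψ≈1.2214
φ3=240.0° → target in arm frame (-0.1188, 0.1554)
  A=0.2088, B=-0.2778, C=(l²−L²−A²−y'²−z²)/(2L)=-0.2372
  γ=atan2(-0.2778,0.2088)=-0.9262;  ψ=arccos(-0.6826)=2.3221;  θ3=γ+ψ≈1.3959

θ₁ = -0.3495, θ₂ = 1.2214, θ₃ = 1.3959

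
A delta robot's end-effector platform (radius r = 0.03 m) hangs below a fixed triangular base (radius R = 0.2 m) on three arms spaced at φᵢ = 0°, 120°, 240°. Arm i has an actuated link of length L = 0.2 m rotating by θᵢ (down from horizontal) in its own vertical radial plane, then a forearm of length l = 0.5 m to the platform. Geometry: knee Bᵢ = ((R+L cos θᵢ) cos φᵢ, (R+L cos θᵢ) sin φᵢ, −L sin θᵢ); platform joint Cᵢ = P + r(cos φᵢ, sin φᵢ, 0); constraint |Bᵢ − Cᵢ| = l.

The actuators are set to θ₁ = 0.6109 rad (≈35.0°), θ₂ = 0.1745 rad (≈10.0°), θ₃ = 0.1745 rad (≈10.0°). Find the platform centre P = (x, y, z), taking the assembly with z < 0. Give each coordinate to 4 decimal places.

(-0.0735, 0.0000, -0.4047)

φ1=0.0°: virtual centre (0.3338, 0.0000, -0.1147), radius l
arm 2 at φ=120.0°: e+L cos θ2 = 0.3670;  centre 2 = (-0.1835, 0.3178, -0.0347)
centre 3 = (0.3670·cos240.0°, 0.3670·sin240.0°, -0.0347) = (-0.1835, -0.3178, -0.0347)
|centre ₂|²−|centre ₁|² = 0.0113;  |centre ₃|²−|centre ₁|² = 0.0113
linear system: -1.0346x+0.6356y = 0.0113−0.1600z; -1.0346x+-0.6356y = 0.0113−0.1600z
Cramer: x(z) = -0.0109+0.1546z;  y(z) = 0.0000-0.0000z
into |P−centre ₁|² = l²: 1.0239z² + 0.1228z + -0.1180 = 0;  Δ = 0.4984;  z = -0.4047 or 0.2848 → z<0 root = -0.4047
x = -0.0735, y = 0.0000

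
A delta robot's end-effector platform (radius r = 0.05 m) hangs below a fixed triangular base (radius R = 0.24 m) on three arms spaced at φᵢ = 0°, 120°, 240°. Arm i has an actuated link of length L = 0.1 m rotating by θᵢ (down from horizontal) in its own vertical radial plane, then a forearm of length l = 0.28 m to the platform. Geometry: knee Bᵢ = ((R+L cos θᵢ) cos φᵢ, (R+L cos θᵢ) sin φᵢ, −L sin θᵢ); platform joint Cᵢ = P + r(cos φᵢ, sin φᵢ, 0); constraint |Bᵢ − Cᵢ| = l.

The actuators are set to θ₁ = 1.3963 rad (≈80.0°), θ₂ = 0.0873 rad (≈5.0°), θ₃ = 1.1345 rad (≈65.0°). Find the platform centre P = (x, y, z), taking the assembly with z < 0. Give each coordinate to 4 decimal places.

centre 1 = (0.2074·cos0.0°, 0.2074·sin0.0°, -0.0985) = (0.2074, 0.0000, -0.0985)
centre 2 = (0.2896·cos120.0°, 0.2896·sin120.0°, -0.0087) = (-0.1448, 0.2508, -0.0087)
arm 3 at φ=240.0°: ρ3 = 0.2323;  centre 3 = (-0.1161, -0.2011, -0.0906)
|centre ₂|²−|centre ₁|² = 0.0313;  |centre ₃|²−|centre ₁|² = 0.0095
[-0.7043 0.5016 0.1795]·P = 0.0313;  [-0.6470 -0.4023 0.0157]·P = 0.0095
det = 0.6079;  x = -0.0285+0.1318z,  y = 0.0223+-0.1729z
sphere 1 gives Az²+Bz+C=0 with A=1.0472, B=0.1271, C=-0.0126;  B²−4AC=0.0688;  roots -0.1859, 0.0646;  negative root z = -0.1859
x = -0.0530, y = 0.0545

(-0.0530, 0.0545, -0.1859)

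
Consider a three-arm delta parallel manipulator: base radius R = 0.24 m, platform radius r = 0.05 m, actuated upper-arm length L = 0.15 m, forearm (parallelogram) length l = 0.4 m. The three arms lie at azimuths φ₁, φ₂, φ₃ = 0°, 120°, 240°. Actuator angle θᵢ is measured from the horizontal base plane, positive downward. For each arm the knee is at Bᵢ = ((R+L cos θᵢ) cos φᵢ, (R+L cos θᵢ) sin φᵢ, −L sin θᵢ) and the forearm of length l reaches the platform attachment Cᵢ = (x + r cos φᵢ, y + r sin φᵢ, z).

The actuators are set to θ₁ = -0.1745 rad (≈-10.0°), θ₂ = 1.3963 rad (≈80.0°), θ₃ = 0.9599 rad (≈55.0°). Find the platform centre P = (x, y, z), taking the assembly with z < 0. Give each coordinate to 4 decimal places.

(0.1549, -0.0566, -0.3252)

φ1=0.0°: virtual centre (0.3377, 0.0000, 0.0260), radius l
O2 = (0.2160·cos120.0°, 0.2160·sin120.0°, -0.1477) = (-0.1080, 0.1871, -0.1477)
O3 = (0.2760·cos240.0°, 0.2760·sin240.0°, -0.1229) = (-0.1380, -0.2391, -0.1229)
|O₂|²−|O₁|² = -0.0462;  |O₃|²−|O₁|² = -0.0234
linear system: -0.8915x+0.3742y = -0.0462−-0.3475z; -0.9515x+-0.4781y = -0.0234−-0.2978z
det = 0.7823;  x = 0.0395+-0.3549z,  y = -0.0295+0.0833z
into |P−O₁|² = l²: 1.1329z² + 0.1547z + -0.0695 = 0;  Δ = 0.3388;  z = -0.3252 or 0.1887 → z<0 root = -0.3252
x = 0.1549, y = -0.0566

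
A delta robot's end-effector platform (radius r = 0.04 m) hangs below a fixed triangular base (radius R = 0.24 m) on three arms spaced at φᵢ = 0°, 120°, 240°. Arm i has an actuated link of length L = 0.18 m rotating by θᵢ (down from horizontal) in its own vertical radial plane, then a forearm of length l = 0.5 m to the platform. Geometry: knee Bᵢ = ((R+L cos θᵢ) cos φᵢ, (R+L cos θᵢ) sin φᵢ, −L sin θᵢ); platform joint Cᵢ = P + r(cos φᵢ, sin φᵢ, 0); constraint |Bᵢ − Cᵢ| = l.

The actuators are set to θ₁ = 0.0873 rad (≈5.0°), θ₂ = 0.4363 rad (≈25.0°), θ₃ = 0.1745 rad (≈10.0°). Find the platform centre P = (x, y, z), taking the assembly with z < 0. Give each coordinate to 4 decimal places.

centre 1 = (0.3793·cos0.0°, 0.3793·sin0.0°, -0.0157) = (0.3793, 0.0000, -0.0157)
arm 2 at φ=120.0°: e+L cos θ2 = 0.3631;  centre 2 = (-0.1816, 0.3145, -0.0761)
centre 3 = (0.3773·cos240.0°, 0.3773·sin240.0°, -0.0313) = (-0.1886, -0.3267, -0.0313)
subtract pairs → two planes through P
linear system: -1.1218x+0.6290y = -0.0065−-0.1207z; -1.1359x+-0.6534y = -0.0008−-0.0311z
det = 1.4475;  x = 0.0033+-0.0680z,  y = -0.0044+0.0706z
into |P−centre ₁|² = l²: 1.0096z² + 0.0819z + -0.1083 = 0;  Δ = 0.4442;  z = -0.3706 or 0.2895 → z<0 root = -0.3706
x = 0.0285, y = -0.0306

(0.0285, -0.0306, -0.3706)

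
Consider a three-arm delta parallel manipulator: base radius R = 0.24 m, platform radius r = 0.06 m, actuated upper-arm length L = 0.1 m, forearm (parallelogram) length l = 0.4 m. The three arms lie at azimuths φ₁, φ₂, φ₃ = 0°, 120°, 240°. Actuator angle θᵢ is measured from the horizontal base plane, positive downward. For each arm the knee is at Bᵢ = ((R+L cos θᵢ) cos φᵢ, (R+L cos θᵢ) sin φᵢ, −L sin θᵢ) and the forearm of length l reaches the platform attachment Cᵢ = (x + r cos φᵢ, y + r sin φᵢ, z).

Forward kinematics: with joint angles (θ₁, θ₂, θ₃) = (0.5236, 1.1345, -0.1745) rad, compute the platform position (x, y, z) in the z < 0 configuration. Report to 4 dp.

(0.0027, -0.1060, -0.3313)

arm 1 at φ=0.0°: (R−r)+L cos θ1 = 0.2666;  centre 1 = (0.2666, 0.0000, -0.0500)
centre 2 = (0.2223·cos120.0°, 0.2223·sin120.0°, -0.0906) = (-0.1111, 0.1925, -0.0906)
centre 3 = (0.2785·cos240.0°, 0.2785·sin240.0°, 0.0174) = (-0.1392, -0.2412, 0.0174)
subtract pairs → two planes through P
[-0.7555 0.3850 -0.0813]·P = -0.0160;  [-0.8117 -0.4823 0.1347]·P = 0.0043
Cramer: x(z) = 0.0089+0.0187z;  y(z) = -0.0239+0.2478z
quadratic in z: (1.0618)z²+(0.0785)z+(-0.0905)=0, √Δ=0.6251 → z ∈ {-0.3313, 0.2574}; z = -0.3313 (taking z<0)
x = 0.0027, y = -0.1060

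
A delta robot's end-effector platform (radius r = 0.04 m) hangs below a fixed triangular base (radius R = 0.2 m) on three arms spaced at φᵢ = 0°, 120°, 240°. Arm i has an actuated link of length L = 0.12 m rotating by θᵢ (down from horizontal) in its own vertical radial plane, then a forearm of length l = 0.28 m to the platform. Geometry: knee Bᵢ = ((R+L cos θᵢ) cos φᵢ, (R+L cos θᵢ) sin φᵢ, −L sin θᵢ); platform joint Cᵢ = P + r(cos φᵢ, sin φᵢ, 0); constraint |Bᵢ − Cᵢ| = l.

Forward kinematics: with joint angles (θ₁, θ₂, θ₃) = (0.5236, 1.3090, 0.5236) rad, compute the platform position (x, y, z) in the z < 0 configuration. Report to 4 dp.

S1 = (0.2639·cos0.0°, 0.2639·sin0.0°, -0.0600) = (0.2639, 0.0000, -0.0600)
arm 2 at φ=120.0°: (R−r)+L cos θ2 = 0.1911;  S2 = (-0.0955, 0.1655, -0.1159)
φ3=240.0°: virtual centre (-0.1320, -0.2286, -0.0600), radius l
eliminate P² terms by subtracting sphere 1 from 2 and 3
plane₁₂: -0.7189x+0.3309y+-0.1118z = -0.0233
Cramer: x(z) = 0.0180-0.0865z;  y(z) = -0.0313+0.1499z
into |P−S₁|² = l²: 1.0300z² + 0.1532z + -0.0134 = 0;  Δ = 0.0785;  z = -0.2104 or 0.0617 → z<0 root = -0.2104
x = 0.0363, y = -0.0628

(0.0363, -0.0628, -0.2104)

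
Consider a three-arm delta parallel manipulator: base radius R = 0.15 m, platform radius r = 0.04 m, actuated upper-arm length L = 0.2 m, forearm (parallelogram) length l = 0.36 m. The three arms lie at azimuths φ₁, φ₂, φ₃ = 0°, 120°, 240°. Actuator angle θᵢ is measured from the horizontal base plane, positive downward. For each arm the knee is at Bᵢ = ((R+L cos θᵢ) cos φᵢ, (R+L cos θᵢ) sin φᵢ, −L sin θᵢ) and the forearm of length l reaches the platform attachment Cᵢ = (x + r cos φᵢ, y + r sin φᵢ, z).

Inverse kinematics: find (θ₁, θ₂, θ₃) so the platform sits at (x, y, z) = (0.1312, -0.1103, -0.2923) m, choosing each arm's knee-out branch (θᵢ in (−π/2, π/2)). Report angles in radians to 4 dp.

φ1=0.0° → target in arm frame (0.1312, -0.1103)
  A=-0.0212, B=-0.2923, C=(l²−L²−A²−y'²−z²)/(2L)=-0.0211
  √(A²+B²)=0.2931;  θ1 = -1.6432+1.6430 ≈ -0.0002
φ2=120.0° → target in arm frame (-0.1611, -0.0585)
  e−x'=0.2711;  (l²−L²−(e−x')²−y'²−z²)/2L = -0.1819
  √(A²+B²)=0.3987;  θ2 = -0.8230+2.0446 ≈ 1.2217
rotate P by −φ3: (0.0299, 0.1688, -0.2923)
  A cos θ + B sin θ = C:  0.0801·cos θ + -0.2923·sin θ = -0.0768
  θ3 = atan2(B,A) + arccos(C/0.3031) = 0.5237

θ₁ = -0.0002, θ₂ = 1.2217, θ₃ = 0.5237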